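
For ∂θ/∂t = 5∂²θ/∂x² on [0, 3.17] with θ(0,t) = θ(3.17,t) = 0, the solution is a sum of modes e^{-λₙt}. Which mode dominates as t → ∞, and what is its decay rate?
Eigenvalues: λₙ = 5n²π²/3.17².
First three modes:
  n=1: λ₁ = 5π²/3.17² ≈ 4.911
  n=2: λ₂ = 20π²/3.17² ≈ 19.643 (4× faster decay)
  n=3: λ₃ = 45π²/3.17² ≈ 44.197 (9× faster decay)
As t → ∞, higher modes decay exponentially faster. The n=1 mode dominates: θ ~ c₁ sin(πx/3.17) e^{-λ₁t}.
Decay rate: λ₁ = 5π²/3.17² ≈ 4.911.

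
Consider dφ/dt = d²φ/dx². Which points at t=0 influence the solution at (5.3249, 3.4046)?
The entire real line. The heat equation has infinite propagation speed: any initial disturbance instantly affects all points (though exponentially small far away).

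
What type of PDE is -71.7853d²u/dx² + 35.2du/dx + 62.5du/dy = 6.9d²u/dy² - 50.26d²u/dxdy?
Rewriting in standard form: -71.7853d²u/dx² + 50.26d²u/dxdy - 6.9d²u/dy² + 35.2du/dx + 62.5du/dy = 0. With A = -71.7853, B = 50.26, C = -6.9, the discriminant is 544.79332. This is a hyperbolic PDE.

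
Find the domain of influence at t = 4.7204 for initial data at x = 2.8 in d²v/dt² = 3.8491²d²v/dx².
Domain of influence: [-15.36929164, 20.96929164]. Data at x = 2.8 spreads outward at speed 3.8491.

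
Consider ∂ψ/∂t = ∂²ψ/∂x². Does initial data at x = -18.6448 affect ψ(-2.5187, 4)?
Yes, for any finite x. The heat equation has infinite propagation speed, so all initial data affects all points at any t > 0.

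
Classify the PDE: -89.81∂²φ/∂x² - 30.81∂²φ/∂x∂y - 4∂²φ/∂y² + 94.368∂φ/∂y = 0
A = -89.81, B = -30.81, C = -4. Discriminant B² - 4AC = -487.7039. Since -487.7039 < 0, elliptic.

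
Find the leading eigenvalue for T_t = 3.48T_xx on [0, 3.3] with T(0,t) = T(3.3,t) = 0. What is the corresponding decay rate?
Eigenvalues: λₙ = 3.48n²π²/3.3².
First three modes:
  n=1: λ₁ = 3.48π²/3.3² ≈ 3.154
  n=2: λ₂ = 13.92π²/3.3² ≈ 12.616 (4× faster decay)
  n=3: λ₃ = 31.32π²/3.3² ≈ 28.385 (9× faster decay)
As t → ∞, higher modes decay exponentially faster. The n=1 mode dominates: T ~ c₁ sin(πx/3.3) e^{-λ₁t}.
Decay rate: λ₁ = 3.48π²/3.3² ≈ 3.154.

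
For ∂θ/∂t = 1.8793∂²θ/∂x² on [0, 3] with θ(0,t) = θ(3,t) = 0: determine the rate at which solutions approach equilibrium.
Eigenvalues: λₙ = 1.8793n²π²/3².
First three modes:
  n=1: λ₁ = 1.8793π²/3² ≈ 2.061
  n=2: λ₂ = 7.5172π²/3² ≈ 8.244 (4× faster decay)
  n=3: λ₃ = 16.9137π²/3² ≈ 18.548 (9× faster decay)
As t → ∞, higher modes decay exponentially faster. The n=1 mode dominates: θ ~ c₁ sin(πx/3) e^{-λ₁t}.
Decay rate: λ₁ = 1.8793π²/3² ≈ 2.061.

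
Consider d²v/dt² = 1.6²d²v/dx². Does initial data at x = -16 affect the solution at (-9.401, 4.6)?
Yes. The domain of dependence is [-16.761, -2.041], and -16 ∈ [-16.761, -2.041].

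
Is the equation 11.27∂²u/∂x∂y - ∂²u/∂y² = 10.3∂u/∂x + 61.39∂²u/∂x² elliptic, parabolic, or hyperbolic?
Rewriting in standard form: -61.39∂²u/∂x² + 11.27∂²u/∂x∂y - ∂²u/∂y² - 10.3∂u/∂x = 0. Computing B² - 4AC with A = -61.39, B = 11.27, C = -1: discriminant = -118.5471 (negative). Answer: elliptic.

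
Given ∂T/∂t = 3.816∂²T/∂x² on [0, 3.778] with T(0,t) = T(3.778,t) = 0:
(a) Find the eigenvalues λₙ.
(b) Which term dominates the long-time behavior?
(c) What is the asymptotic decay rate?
Eigenvalues: λₙ = 3.816n²π²/3.778².
First three modes:
  n=1: λ₁ = 3.816π²/3.778² ≈ 2.639
  n=2: λ₂ = 15.264π²/3.778² ≈ 10.555 (4× faster decay)
  n=3: λ₃ = 34.344π²/3.778² ≈ 23.748 (9× faster decay)
As t → ∞, higher modes decay exponentially faster. The n=1 mode dominates: T ~ c₁ sin(πx/3.778) e^{-λ₁t}.
Decay rate: λ₁ = 3.816π²/3.778² ≈ 2.639.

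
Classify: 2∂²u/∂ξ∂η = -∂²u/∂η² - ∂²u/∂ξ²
Rewriting in standard form: ∂²u/∂ξ² + 2∂²u/∂ξ∂η + ∂²u/∂η² = 0. Parabolic (discriminant = 0).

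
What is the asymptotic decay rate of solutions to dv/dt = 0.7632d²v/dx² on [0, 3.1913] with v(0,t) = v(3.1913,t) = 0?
Eigenvalues: λₙ = 0.7632n²π²/3.1913².
First three modes:
  n=1: λ₁ = 0.7632π²/3.1913² ≈ 0.74
  n=2: λ₂ = 3.0528π²/3.1913² ≈ 2.958 (4× faster decay)
  n=3: λ₃ = 6.8688π²/3.1913² ≈ 6.656 (9× faster decay)
As t → ∞, higher modes decay exponentially faster. The n=1 mode dominates: v ~ c₁ sin(πx/3.1913) e^{-λ₁t}.
Decay rate: λ₁ = 0.7632π²/3.1913² ≈ 0.74.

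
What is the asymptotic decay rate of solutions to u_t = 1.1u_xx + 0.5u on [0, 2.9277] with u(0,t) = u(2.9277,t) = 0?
Eigenvalues: λₙ = 1.1n²π²/2.9277² - 0.5.
First three modes:
  n=1: λ₁ = 1.1π²/2.9277² - 0.5 ≈ 0.767
  n=2: λ₂ = 4.4π²/2.9277² - 0.5 ≈ 4.566
  n=3: λ₃ = 9.9π²/2.9277² - 0.5 ≈ 10.899
Since 1.1π²/2.9277² ≈ 1.267 > 0.5, all λₙ > 0.
The n=1 mode decays slowest → dominates as t → ∞.
Asymptotic: u ~ c₁ sin(πx/2.9277) e^{-λ₁t} with decay rate λ₁ ≈ 0.767.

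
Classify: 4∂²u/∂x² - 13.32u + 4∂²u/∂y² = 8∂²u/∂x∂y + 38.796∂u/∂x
Rewriting in standard form: 4∂²u/∂x² - 8∂²u/∂x∂y + 4∂²u/∂y² - 38.796∂u/∂x - 13.32u = 0. Parabolic (discriminant = 0).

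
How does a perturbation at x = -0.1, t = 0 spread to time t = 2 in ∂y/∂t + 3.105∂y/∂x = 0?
At x = 6.11. The characteristic carries data from (-0.1, 0) to (6.11, 2).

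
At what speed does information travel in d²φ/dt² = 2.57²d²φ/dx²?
Speed = 2.57. Information travels along characteristics x = x₀ ± 2.57t.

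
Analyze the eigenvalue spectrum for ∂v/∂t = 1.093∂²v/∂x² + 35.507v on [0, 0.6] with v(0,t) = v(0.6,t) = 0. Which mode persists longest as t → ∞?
Eigenvalues: λₙ = 1.093n²π²/0.6² - 35.507.
First three modes:
  n=1: λ₁ = 1.093π²/0.6² - 35.507 ≈ -5.542
  n=2: λ₂ = 4.372π²/0.6² - 35.507 ≈ 84.354
  n=3: λ₃ = 9.837π²/0.6² - 35.507 ≈ 234.18
Since 1.093π²/0.6² ≈ 29.965 < 35.507, λ₁ < 0.
The n=1 mode grows fastest (−λₙ is largest for n=1) → dominates.
Asymptotic: v ~ c₁ sin(πx/0.6) e^{5.542t} (exponential growth at rate −λ₁ ≈ 5.542).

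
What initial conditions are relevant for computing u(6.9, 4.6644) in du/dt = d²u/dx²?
The entire real line. The heat equation has infinite propagation speed: any initial disturbance instantly affects all points (though exponentially small far away).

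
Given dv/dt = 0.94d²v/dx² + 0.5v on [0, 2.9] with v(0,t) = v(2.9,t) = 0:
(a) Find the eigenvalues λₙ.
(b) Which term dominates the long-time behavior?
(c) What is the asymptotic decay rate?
Eigenvalues: λₙ = 0.94n²π²/2.9² - 0.5.
First three modes:
  n=1: λ₁ = 0.94π²/2.9² - 0.5 ≈ 0.603
  n=2: λ₂ = 3.76π²/2.9² - 0.5 ≈ 3.913
  n=3: λ₃ = 8.46π²/2.9² - 0.5 ≈ 9.428
Since 0.94π²/2.9² ≈ 1.103 > 0.5, all λₙ > 0.
The n=1 mode decays slowest → dominates as t → ∞.
Asymptotic: v ~ c₁ sin(πx/2.9) e^{-λ₁t} with decay rate λ₁ ≈ 0.603.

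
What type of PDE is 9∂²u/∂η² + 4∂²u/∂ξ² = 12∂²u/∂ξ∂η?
Rewriting in standard form: 4∂²u/∂ξ² - 12∂²u/∂ξ∂η + 9∂²u/∂η² = 0. With A = 4, B = -12, C = 9, the discriminant is 0. This is a parabolic PDE.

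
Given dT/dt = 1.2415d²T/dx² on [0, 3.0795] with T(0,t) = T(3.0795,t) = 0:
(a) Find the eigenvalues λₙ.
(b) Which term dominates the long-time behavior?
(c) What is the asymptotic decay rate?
Eigenvalues: λₙ = 1.2415n²π²/3.0795².
First three modes:
  n=1: λ₁ = 1.2415π²/3.0795² ≈ 1.292
  n=2: λ₂ = 4.966π²/3.0795² ≈ 5.168 (4× faster decay)
  n=3: λ₃ = 11.1735π²/3.0795² ≈ 11.629 (9× faster decay)
As t → ∞, higher modes decay exponentially faster. The n=1 mode dominates: T ~ c₁ sin(πx/3.0795) e^{-λ₁t}.
Decay rate: λ₁ = 1.2415π²/3.0795² ≈ 1.292.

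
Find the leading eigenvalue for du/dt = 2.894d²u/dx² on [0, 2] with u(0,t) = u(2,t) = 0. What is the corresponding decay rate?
Eigenvalues: λₙ = 2.894n²π²/2².
First three modes:
  n=1: λ₁ = 2.894π²/2² ≈ 7.141
  n=2: λ₂ = 11.576π²/2² ≈ 28.563 (4× faster decay)
  n=3: λ₃ = 26.046π²/2² ≈ 64.266 (9× faster decay)
As t → ∞, higher modes decay exponentially faster. The n=1 mode dominates: u ~ c₁ sin(πx/2) e^{-λ₁t}.
Decay rate: λ₁ = 2.894π²/2² ≈ 7.141.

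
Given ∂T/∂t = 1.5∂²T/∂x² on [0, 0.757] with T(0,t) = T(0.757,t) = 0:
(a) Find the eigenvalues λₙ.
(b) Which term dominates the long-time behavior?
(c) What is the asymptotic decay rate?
Eigenvalues: λₙ = 1.5n²π²/0.757².
First three modes:
  n=1: λ₁ = 1.5π²/0.757² ≈ 25.834
  n=2: λ₂ = 6π²/0.757² ≈ 103.338 (4× faster decay)
  n=3: λ₃ = 13.5π²/0.757² ≈ 232.51 (9× faster decay)
As t → ∞, higher modes decay exponentially faster. The n=1 mode dominates: T ~ c₁ sin(πx/0.757) e^{-λ₁t}.
Decay rate: λ₁ = 1.5π²/0.757² ≈ 25.834.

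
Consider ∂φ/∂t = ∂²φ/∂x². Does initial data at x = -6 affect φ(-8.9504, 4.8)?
Yes, for any finite x. The heat equation has infinite propagation speed, so all initial data affects all points at any t > 0.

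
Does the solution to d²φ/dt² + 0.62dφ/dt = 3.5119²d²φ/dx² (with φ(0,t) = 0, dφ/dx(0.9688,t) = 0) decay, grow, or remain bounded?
φ → 0. Damping (γ=0.62) dissipates energy; oscillations decay exponentially.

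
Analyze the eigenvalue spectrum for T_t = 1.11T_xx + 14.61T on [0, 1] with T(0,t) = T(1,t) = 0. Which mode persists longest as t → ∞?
Eigenvalues: λₙ = 1.11n²π²/1² - 14.61.
First three modes:
  n=1: λ₁ = 1.11π² - 14.61 ≈ -3.655
  n=2: λ₂ = 4.44π² - 14.61 ≈ 29.211
  n=3: λ₃ = 9.99π² - 14.61 ≈ 83.987
Since 1.11π² ≈ 10.955 < 14.61, λ₁ < 0.
The n=1 mode grows fastest (−λₙ is largest for n=1) → dominates.
Asymptotic: T ~ c₁ sin(πx/1) e^{3.655t} (exponential growth at rate −λ₁ ≈ 3.655).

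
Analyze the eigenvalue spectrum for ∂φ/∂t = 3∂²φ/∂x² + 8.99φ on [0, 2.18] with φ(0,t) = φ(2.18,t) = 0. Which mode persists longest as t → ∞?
Eigenvalues: λₙ = 3n²π²/2.18² - 8.99.
First three modes:
  n=1: λ₁ = 3π²/2.18² - 8.99 ≈ -2.76
  n=2: λ₂ = 12π²/2.18² - 8.99 ≈ 15.931
  n=3: λ₃ = 27π²/2.18² - 8.99 ≈ 47.083
Since 3π²/2.18² ≈ 6.23 < 8.99, λ₁ < 0.
The n=1 mode grows fastest (−λₙ is largest for n=1) → dominates.
Asymptotic: φ ~ c₁ sin(πx/2.18) e^{2.76t} (exponential growth at rate −λ₁ ≈ 2.76).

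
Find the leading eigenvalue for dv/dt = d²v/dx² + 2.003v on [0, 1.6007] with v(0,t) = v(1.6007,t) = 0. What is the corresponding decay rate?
Eigenvalues: λₙ = n²π²/1.6007² - 2.003.
First three modes:
  n=1: λ₁ = π²/1.6007² - 2.003 ≈ 1.849
  n=2: λ₂ = 4π²/1.6007² - 2.003 ≈ 13.405
  n=3: λ₃ = 9π²/1.6007² - 2.003 ≈ 32.664
Since π²/1.6007² ≈ 3.852 > 2.003, all λₙ > 0.
The n=1 mode decays slowest → dominates as t → ∞.
Asymptotic: v ~ c₁ sin(πx/1.6007) e^{-λ₁t} with decay rate λ₁ ≈ 1.849.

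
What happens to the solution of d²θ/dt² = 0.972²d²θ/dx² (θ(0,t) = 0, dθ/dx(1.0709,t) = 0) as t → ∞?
θ oscillates (no decay). Energy is conserved; the solution oscillates indefinitely as standing waves.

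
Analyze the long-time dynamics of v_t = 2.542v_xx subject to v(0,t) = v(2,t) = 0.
Long-time behavior: v → 0. Heat diffuses out through both boundaries.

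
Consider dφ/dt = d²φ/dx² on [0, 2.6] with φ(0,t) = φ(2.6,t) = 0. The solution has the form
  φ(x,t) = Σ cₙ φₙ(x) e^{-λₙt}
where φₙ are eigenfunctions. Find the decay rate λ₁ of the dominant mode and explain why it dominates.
Eigenvalues: λₙ = n²π²/2.6².
First three modes:
  n=1: λ₁ = π²/2.6² ≈ 1.46
  n=2: λ₂ = 4π²/2.6² ≈ 5.84 (4× faster decay)
  n=3: λ₃ = 9π²/2.6² ≈ 13.14 (9× faster decay)
As t → ∞, higher modes decay exponentially faster. The n=1 mode dominates: φ ~ c₁ sin(πx/2.6) e^{-λ₁t}.
Decay rate: λ₁ = π²/2.6² ≈ 1.46.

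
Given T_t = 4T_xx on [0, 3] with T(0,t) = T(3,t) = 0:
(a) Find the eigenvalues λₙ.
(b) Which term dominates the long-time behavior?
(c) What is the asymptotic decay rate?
Eigenvalues: λₙ = 4n²π²/3².
First three modes:
  n=1: λ₁ = 4π²/3² ≈ 4.386
  n=2: λ₂ = 16π²/3² ≈ 17.546 (4× faster decay)
  n=3: λ₃ = 36π²/3² ≈ 39.478 (9× faster decay)
As t → ∞, higher modes decay exponentially faster. The n=1 mode dominates: T ~ c₁ sin(πx/3) e^{-λ₁t}.
Decay rate: λ₁ = 4π²/3² ≈ 4.386.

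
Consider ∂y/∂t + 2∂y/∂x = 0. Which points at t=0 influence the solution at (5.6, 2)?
A single point: x = 1.6. The characteristic through (5.6, 2) is x - 2t = const, so x = 5.6 - 2·2 = 1.6.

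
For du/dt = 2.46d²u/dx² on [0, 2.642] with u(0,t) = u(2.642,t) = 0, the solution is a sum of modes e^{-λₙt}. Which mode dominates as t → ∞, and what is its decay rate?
Eigenvalues: λₙ = 2.46n²π²/2.642².
First three modes:
  n=1: λ₁ = 2.46π²/2.642² ≈ 3.478
  n=2: λ₂ = 9.84π²/2.642² ≈ 13.913 (4× faster decay)
  n=3: λ₃ = 22.14π²/2.642² ≈ 31.305 (9× faster decay)
As t → ∞, higher modes decay exponentially faster. The n=1 mode dominates: u ~ c₁ sin(πx/2.642) e^{-λ₁t}.
Decay rate: λ₁ = 2.46π²/2.642² ≈ 3.478.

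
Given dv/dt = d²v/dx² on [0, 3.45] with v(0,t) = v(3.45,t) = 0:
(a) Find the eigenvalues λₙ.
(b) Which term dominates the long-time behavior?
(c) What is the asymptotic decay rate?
Eigenvalues: λₙ = n²π²/3.45².
First three modes:
  n=1: λ₁ = π²/3.45² ≈ 0.829
  n=2: λ₂ = 4π²/3.45² ≈ 3.317 (4× faster decay)
  n=3: λ₃ = 9π²/3.45² ≈ 7.463 (9× faster decay)
As t → ∞, higher modes decay exponentially faster. The n=1 mode dominates: v ~ c₁ sin(πx/3.45) e^{-λ₁t}.
Decay rate: λ₁ = π²/3.45² ≈ 0.829.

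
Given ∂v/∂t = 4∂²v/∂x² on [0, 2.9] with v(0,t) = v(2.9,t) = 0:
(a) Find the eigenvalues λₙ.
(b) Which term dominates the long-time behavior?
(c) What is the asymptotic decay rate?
Eigenvalues: λₙ = 4n²π²/2.9².
First three modes:
  n=1: λ₁ = 4π²/2.9² ≈ 4.694
  n=2: λ₂ = 16π²/2.9² ≈ 18.777 (4× faster decay)
  n=3: λ₃ = 36π²/2.9² ≈ 42.248 (9× faster decay)
As t → ∞, higher modes decay exponentially faster. The n=1 mode dominates: v ~ c₁ sin(πx/2.9) e^{-λ₁t}.
Decay rate: λ₁ = 4π²/2.9² ≈ 4.694.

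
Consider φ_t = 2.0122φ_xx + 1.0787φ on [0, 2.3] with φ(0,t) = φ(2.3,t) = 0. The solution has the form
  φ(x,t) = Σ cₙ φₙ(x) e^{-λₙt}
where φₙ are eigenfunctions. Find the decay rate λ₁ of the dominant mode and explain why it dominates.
Eigenvalues: λₙ = 2.0122n²π²/2.3² - 1.0787.
First three modes:
  n=1: λ₁ = 2.0122π²/2.3² - 1.0787 ≈ 2.675
  n=2: λ₂ = 8.0488π²/2.3² - 1.0787 ≈ 13.938
  n=3: λ₃ = 18.1098π²/2.3² - 1.0787 ≈ 32.709
Since 2.0122π²/2.3² ≈ 3.754 > 1.0787, all λₙ > 0.
The n=1 mode decays slowest → dominates as t → ∞.
Asymptotic: φ ~ c₁ sin(πx/2.3) e^{-λ₁t} with decay rate λ₁ ≈ 2.675.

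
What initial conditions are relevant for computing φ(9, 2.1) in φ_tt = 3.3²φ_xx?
Domain of dependence: [2.07, 15.93]. Signals travel at speed 3.3, so data within |x - 9| ≤ 3.3·2.1 = 6.93 can reach the point.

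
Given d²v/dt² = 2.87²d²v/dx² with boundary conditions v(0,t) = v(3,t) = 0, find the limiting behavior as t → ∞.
v oscillates (no decay). Energy is conserved; the solution oscillates indefinitely as standing waves.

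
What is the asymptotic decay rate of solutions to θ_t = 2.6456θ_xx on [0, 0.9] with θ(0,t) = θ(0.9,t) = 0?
Eigenvalues: λₙ = 2.6456n²π²/0.9².
First three modes:
  n=1: λ₁ = 2.6456π²/0.9² ≈ 32.236
  n=2: λ₂ = 10.5824π²/0.9² ≈ 128.943 (4× faster decay)
  n=3: λ₃ = 23.8104π²/0.9² ≈ 290.123 (9× faster decay)
As t → ∞, higher modes decay exponentially faster. The n=1 mode dominates: θ ~ c₁ sin(πx/0.9) e^{-λ₁t}.
Decay rate: λ₁ = 2.6456π²/0.9² ≈ 32.236.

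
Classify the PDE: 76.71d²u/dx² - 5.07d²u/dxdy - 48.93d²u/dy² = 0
A = 76.71, B = -5.07, C = -48.93. Discriminant B² - 4AC = 15039.3861. Since 15039.3861 > 0, hyperbolic.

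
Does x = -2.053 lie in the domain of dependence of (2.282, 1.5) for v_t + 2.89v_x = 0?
Yes. The characteristic through (2.282, 1.5) passes through x = -2.053.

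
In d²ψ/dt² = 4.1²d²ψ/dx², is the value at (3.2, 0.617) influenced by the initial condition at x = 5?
Yes. The domain of dependence is [0.6703, 5.7297], and 5 ∈ [0.6703, 5.7297].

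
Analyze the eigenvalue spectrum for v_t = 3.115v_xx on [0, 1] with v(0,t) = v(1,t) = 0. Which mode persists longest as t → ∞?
Eigenvalues: λₙ = 3.115n²π².
First three modes:
  n=1: λ₁ = 3.115π² ≈ 30.744
  n=2: λ₂ = 12.46π² ≈ 122.975 (4× faster decay)
  n=3: λ₃ = 28.035π² ≈ 276.694 (9× faster decay)
As t → ∞, higher modes decay exponentially faster. The n=1 mode dominates: v ~ c₁ sin(πx) e^{-λ₁t}.
Decay rate: λ₁ = 3.115π² ≈ 30.744.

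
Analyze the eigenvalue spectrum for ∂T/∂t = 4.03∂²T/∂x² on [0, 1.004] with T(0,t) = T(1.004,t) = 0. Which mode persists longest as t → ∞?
Eigenvalues: λₙ = 4.03n²π²/1.004².
First three modes:
  n=1: λ₁ = 4.03π²/1.004² ≈ 39.458
  n=2: λ₂ = 16.12π²/1.004² ≈ 157.833 (4× faster decay)
  n=3: λ₃ = 36.27π²/1.004² ≈ 355.124 (9× faster decay)
As t → ∞, higher modes decay exponentially faster. The n=1 mode dominates: T ~ c₁ sin(πx/1.004) e^{-λ₁t}.
Decay rate: λ₁ = 4.03π²/1.004² ≈ 39.458.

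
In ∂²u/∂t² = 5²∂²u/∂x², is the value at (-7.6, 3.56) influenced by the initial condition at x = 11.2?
No. The domain of dependence is [-25.4, 10.2], and 11.2 is outside this interval.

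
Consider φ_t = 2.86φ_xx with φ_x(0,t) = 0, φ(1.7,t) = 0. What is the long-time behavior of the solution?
As t → ∞, φ → 0. Heat escapes through the Dirichlet boundary.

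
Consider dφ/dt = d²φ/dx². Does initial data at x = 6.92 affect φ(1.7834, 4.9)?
Yes, for any finite x. The heat equation has infinite propagation speed, so all initial data affects all points at any t > 0.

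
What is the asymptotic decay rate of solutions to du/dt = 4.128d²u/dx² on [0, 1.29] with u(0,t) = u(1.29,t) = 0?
Eigenvalues: λₙ = 4.128n²π²/1.29².
First three modes:
  n=1: λ₁ = 4.128π²/1.29² ≈ 24.483
  n=2: λ₂ = 16.512π²/1.29² ≈ 97.931 (4× faster decay)
  n=3: λ₃ = 37.152π²/1.29² ≈ 220.345 (9× faster decay)
As t → ∞, higher modes decay exponentially faster. The n=1 mode dominates: u ~ c₁ sin(πx/1.29) e^{-λ₁t}.
Decay rate: λ₁ = 4.128π²/1.29² ≈ 24.483.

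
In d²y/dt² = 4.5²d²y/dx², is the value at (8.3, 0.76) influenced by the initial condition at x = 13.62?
No. The domain of dependence is [4.88, 11.72], and 13.62 is outside this interval.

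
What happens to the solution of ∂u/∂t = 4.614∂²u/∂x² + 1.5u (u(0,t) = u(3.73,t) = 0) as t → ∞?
u → 0. Diffusion dominates reaction (r=1.5 < κπ²/L²≈3.27); solution decays.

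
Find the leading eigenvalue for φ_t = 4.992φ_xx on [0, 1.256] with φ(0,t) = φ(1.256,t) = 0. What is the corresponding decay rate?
Eigenvalues: λₙ = 4.992n²π²/1.256².
First three modes:
  n=1: λ₁ = 4.992π²/1.256² ≈ 31.232
  n=2: λ₂ = 19.968π²/1.256² ≈ 124.927 (4× faster decay)
  n=3: λ₃ = 44.928π²/1.256² ≈ 281.085 (9× faster decay)
As t → ∞, higher modes decay exponentially faster. The n=1 mode dominates: φ ~ c₁ sin(πx/1.256) e^{-λ₁t}.
Decay rate: λ₁ = 4.992π²/1.256² ≈ 31.232.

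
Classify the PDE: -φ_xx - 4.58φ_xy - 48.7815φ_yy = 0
A = -1, B = -4.58, C = -48.7815. Discriminant B² - 4AC = -174.1496. Since -174.1496 < 0, elliptic.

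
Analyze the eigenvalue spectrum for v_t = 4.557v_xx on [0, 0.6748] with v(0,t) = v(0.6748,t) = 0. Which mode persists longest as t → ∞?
Eigenvalues: λₙ = 4.557n²π²/0.6748².
First three modes:
  n=1: λ₁ = 4.557π²/0.6748² ≈ 98.771
  n=2: λ₂ = 18.228π²/0.6748² ≈ 395.083 (4× faster decay)
  n=3: λ₃ = 41.013π²/0.6748² ≈ 888.937 (9× faster decay)
As t → ∞, higher modes decay exponentially faster. The n=1 mode dominates: v ~ c₁ sin(πx/0.6748) e^{-λ₁t}.
Decay rate: λ₁ = 4.557π²/0.6748² ≈ 98.771.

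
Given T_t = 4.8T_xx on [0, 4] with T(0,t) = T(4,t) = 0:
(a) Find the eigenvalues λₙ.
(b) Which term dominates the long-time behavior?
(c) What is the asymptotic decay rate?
Eigenvalues: λₙ = 4.8n²π²/4².
First three modes:
  n=1: λ₁ = 4.8π²/4² ≈ 2.961
  n=2: λ₂ = 19.2π²/4² ≈ 11.844 (4× faster decay)
  n=3: λ₃ = 43.2π²/4² ≈ 26.648 (9× faster decay)
As t → ∞, higher modes decay exponentially faster. The n=1 mode dominates: T ~ c₁ sin(πx/4) e^{-λ₁t}.
Decay rate: λ₁ = 4.8π²/4² ≈ 2.961.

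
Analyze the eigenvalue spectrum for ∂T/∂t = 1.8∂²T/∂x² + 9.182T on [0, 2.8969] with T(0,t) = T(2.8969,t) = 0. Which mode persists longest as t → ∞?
Eigenvalues: λₙ = 1.8n²π²/2.8969² - 9.182.
First three modes:
  n=1: λ₁ = 1.8π²/2.8969² - 9.182 ≈ -7.065
  n=2: λ₂ = 7.2π²/2.8969² - 9.182 ≈ -0.714
  n=3: λ₃ = 16.2π²/2.8969² - 9.182 ≈ 9.87
Since 1.8π²/2.8969² ≈ 2.117 < 9.182, λ₁ < 0.
The n=1 mode grows fastest (−λₙ is largest for n=1) → dominates.
Asymptotic: T ~ c₁ sin(πx/2.8969) e^{7.065t} (exponential growth at rate −λ₁ ≈ 7.065).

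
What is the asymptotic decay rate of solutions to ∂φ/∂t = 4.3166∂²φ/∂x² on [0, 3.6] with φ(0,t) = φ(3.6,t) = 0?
Eigenvalues: λₙ = 4.3166n²π²/3.6².
First three modes:
  n=1: λ₁ = 4.3166π²/3.6² ≈ 3.287
  n=2: λ₂ = 17.2664π²/3.6² ≈ 13.149 (4× faster decay)
  n=3: λ₃ = 38.8494π²/3.6² ≈ 29.586 (9× faster decay)
As t → ∞, higher modes decay exponentially faster. The n=1 mode dominates: φ ~ c₁ sin(πx/3.6) e^{-λ₁t}.
Decay rate: λ₁ = 4.3166π²/3.6² ≈ 3.287.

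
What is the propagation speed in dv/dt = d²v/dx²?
Infinite. The heat equation is parabolic, not hyperbolic, so disturbances propagate instantly.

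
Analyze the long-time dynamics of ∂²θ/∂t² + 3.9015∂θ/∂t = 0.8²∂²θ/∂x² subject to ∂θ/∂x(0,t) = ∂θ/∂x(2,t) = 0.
Long-time behavior: θ → constant (steady state). Damping (γ=3.9015) dissipates the nonconstant modes; with Neumann BCs the spatial average obeys M''+γM'=0 and tends to a finite limit.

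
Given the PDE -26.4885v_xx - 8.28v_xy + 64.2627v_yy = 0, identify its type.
The second-order coefficients are A = -26.4885, B = -8.28, C = 64.2627. Since B² - 4AC = 6877.4485158 > 0, this is a hyperbolic PDE.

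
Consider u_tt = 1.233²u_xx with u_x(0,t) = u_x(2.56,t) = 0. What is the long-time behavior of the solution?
As t → ∞, u oscillates about a mean that drifts linearly in t (generically unbounded; no decay). There is no damping, so the nonconstant modes persist as standing waves (energy conserved, no decay). But with Neumann conditions at both ends the constant mode has eigenvalue 0: the spatial mean M(t) of u satisfies M'' = 0, so M(t) = M(0) + M'(0)·t. Unless the initial velocity has zero mean (∫u_t(x,0)dx = 0), the solution grows linearly in t (unbounded, though not exponentially); if it does have zero mean, the solution stays bounded and simply oscillates.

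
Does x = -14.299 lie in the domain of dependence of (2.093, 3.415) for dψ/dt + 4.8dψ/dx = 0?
Yes. The characteristic through (2.093, 3.415) passes through x = -14.299.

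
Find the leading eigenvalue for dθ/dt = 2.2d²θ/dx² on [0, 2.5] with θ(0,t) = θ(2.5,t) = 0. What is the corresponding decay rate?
Eigenvalues: λₙ = 2.2n²π²/2.5².
First three modes:
  n=1: λ₁ = 2.2π²/2.5² ≈ 3.474
  n=2: λ₂ = 8.8π²/2.5² ≈ 13.896 (4× faster decay)
  n=3: λ₃ = 19.8π²/2.5² ≈ 31.267 (9× faster decay)
As t → ∞, higher modes decay exponentially faster. The n=1 mode dominates: θ ~ c₁ sin(πx/2.5) e^{-λ₁t}.
Decay rate: λ₁ = 2.2π²/2.5² ≈ 3.474.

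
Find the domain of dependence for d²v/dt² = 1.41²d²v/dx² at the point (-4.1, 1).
Domain of dependence: [-5.51, -2.69]. Signals travel at speed 1.41, so data within |x - -4.1| ≤ 1.41·1 = 1.41 can reach the point.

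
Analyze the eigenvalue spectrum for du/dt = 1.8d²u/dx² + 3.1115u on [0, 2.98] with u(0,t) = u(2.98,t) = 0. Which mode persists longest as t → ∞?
Eigenvalues: λₙ = 1.8n²π²/2.98² - 3.1115.
First three modes:
  n=1: λ₁ = 1.8π²/2.98² - 3.1115 ≈ -1.111
  n=2: λ₂ = 7.2π²/2.98² - 3.1115 ≈ 4.891
  n=3: λ₃ = 16.2π²/2.98² - 3.1115 ≈ 14.893
Since 1.8π²/2.98² ≈ 2.001 < 3.1115, λ₁ < 0.
The n=1 mode grows fastest (−λₙ is largest for n=1) → dominates.
Asymptotic: u ~ c₁ sin(πx/2.98) e^{1.111t} (exponential growth at rate −λ₁ ≈ 1.111).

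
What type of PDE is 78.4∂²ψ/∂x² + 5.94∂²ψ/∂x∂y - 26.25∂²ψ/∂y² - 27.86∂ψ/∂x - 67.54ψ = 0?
With A = 78.4, B = 5.94, C = -26.25, the discriminant is 8267.2836. This is a hyperbolic PDE.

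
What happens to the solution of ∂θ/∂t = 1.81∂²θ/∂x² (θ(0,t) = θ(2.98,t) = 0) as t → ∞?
θ → 0. Heat diffuses out through both boundaries.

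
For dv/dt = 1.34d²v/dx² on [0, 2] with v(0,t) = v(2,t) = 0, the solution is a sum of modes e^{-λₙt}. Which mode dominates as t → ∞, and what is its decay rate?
Eigenvalues: λₙ = 1.34n²π²/2².
First three modes:
  n=1: λ₁ = 1.34π²/2² ≈ 3.306
  n=2: λ₂ = 5.36π²/2² ≈ 13.225 (4× faster decay)
  n=3: λ₃ = 12.06π²/2² ≈ 29.757 (9× faster decay)
As t → ∞, higher modes decay exponentially faster. The n=1 mode dominates: v ~ c₁ sin(πx/2) e^{-λ₁t}.
Decay rate: λ₁ = 1.34π²/2² ≈ 3.306.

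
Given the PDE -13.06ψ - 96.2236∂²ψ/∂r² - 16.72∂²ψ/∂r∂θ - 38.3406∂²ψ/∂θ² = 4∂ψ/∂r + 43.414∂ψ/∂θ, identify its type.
Rewriting in standard form: -96.2236∂²ψ/∂r² - 16.72∂²ψ/∂r∂θ - 38.3406∂²ψ/∂θ² - 4∂ψ/∂r - 43.414∂ψ/∂θ - 13.06ψ = 0. The second-order coefficients are A = -96.2236, B = -16.72, C = -38.3406. Since B² - 4AC = -14477.52383264 < 0, this is an elliptic PDE.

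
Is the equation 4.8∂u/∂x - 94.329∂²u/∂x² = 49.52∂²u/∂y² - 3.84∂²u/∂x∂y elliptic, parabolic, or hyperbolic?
Rewriting in standard form: -94.329∂²u/∂x² + 3.84∂²u/∂x∂y - 49.52∂²u/∂y² + 4.8∂u/∂x = 0. Computing B² - 4AC with A = -94.329, B = 3.84, C = -49.52: discriminant = -18669.94272 (negative). Answer: elliptic.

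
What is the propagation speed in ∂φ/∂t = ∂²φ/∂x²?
Infinite. The heat equation is parabolic, not hyperbolic, so disturbances propagate instantly.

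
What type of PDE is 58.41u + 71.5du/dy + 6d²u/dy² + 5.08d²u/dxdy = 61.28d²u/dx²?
Rewriting in standard form: -61.28d²u/dx² + 5.08d²u/dxdy + 6d²u/dy² + 71.5du/dy + 58.41u = 0. With A = -61.28, B = 5.08, C = 6, the discriminant is 1496.5264. This is a hyperbolic PDE.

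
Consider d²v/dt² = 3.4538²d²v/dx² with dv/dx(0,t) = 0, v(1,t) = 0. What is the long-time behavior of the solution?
As t → ∞, v oscillates (no decay). Energy is conserved; the solution oscillates indefinitely as standing waves.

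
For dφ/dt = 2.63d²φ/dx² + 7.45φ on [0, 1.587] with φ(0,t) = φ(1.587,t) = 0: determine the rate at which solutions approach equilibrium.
Eigenvalues: λₙ = 2.63n²π²/1.587² - 7.45.
First three modes:
  n=1: λ₁ = 2.63π²/1.587² - 7.45 ≈ 2.856
  n=2: λ₂ = 10.52π²/1.587² - 7.45 ≈ 33.775
  n=3: λ₃ = 23.67π²/1.587² - 7.45 ≈ 85.306
Since 2.63π²/1.587² ≈ 10.306 > 7.45, all λₙ > 0.
The n=1 mode decays slowest → dominates as t → ∞.
Asymptotic: φ ~ c₁ sin(πx/1.587) e^{-λ₁t} with decay rate λ₁ ≈ 2.856.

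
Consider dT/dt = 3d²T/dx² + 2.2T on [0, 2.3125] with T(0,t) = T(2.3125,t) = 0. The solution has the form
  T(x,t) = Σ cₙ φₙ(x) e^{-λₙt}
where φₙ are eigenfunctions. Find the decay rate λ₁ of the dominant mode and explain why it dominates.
Eigenvalues: λₙ = 3n²π²/2.3125² - 2.2.
First three modes:
  n=1: λ₁ = 3π²/2.3125² - 2.2 ≈ 3.337
  n=2: λ₂ = 12π²/2.3125² - 2.2 ≈ 19.947
  n=3: λ₃ = 27π²/2.3125² - 2.2 ≈ 47.631
Since 3π²/2.3125² ≈ 5.537 > 2.2, all λₙ > 0.
The n=1 mode decays slowest → dominates as t → ∞.
Asymptotic: T ~ c₁ sin(πx/2.3125) e^{-λ₁t} with decay rate λ₁ ≈ 3.337.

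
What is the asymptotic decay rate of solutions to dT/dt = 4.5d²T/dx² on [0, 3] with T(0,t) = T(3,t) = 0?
Eigenvalues: λₙ = 4.5n²π²/3².
First three modes:
  n=1: λ₁ = 4.5π²/3² ≈ 4.935
  n=2: λ₂ = 18π²/3² ≈ 19.739 (4× faster decay)
  n=3: λ₃ = 40.5π²/3² ≈ 44.413 (9× faster decay)
As t → ∞, higher modes decay exponentially faster. The n=1 mode dominates: T ~ c₁ sin(πx/3) e^{-λ₁t}.
Decay rate: λ₁ = 4.5π²/3² ≈ 4.935.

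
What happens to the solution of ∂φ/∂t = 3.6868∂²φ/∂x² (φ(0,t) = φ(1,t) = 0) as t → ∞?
φ → 0. Heat diffuses out through both boundaries.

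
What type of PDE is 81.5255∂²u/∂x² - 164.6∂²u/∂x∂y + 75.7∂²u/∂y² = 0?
With A = 81.5255, B = -164.6, C = 75.7, the discriminant is 2407.2386. This is a hyperbolic PDE.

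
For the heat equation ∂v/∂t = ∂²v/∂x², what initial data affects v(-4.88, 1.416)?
The entire real line. The heat equation has infinite propagation speed: any initial disturbance instantly affects all points (though exponentially small far away).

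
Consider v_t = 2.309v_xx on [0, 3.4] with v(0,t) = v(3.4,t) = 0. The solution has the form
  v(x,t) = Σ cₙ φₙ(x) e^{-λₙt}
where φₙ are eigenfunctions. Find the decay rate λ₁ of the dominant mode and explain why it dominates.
Eigenvalues: λₙ = 2.309n²π²/3.4².
First three modes:
  n=1: λ₁ = 2.309π²/3.4² ≈ 1.971
  n=2: λ₂ = 9.236π²/3.4² ≈ 7.885 (4× faster decay)
  n=3: λ₃ = 20.781π²/3.4² ≈ 17.742 (9× faster decay)
As t → ∞, higher modes decay exponentially faster. The n=1 mode dominates: v ~ c₁ sin(πx/3.4) e^{-λ₁t}.
Decay rate: λ₁ = 2.309π²/3.4² ≈ 1.971.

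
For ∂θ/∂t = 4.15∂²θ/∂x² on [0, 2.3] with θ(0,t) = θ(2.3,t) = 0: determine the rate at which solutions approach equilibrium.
Eigenvalues: λₙ = 4.15n²π²/2.3².
First three modes:
  n=1: λ₁ = 4.15π²/2.3² ≈ 7.743
  n=2: λ₂ = 16.6π²/2.3² ≈ 30.971 (4× faster decay)
  n=3: λ₃ = 37.35π²/2.3² ≈ 69.684 (9× faster decay)
As t → ∞, higher modes decay exponentially faster. The n=1 mode dominates: θ ~ c₁ sin(πx/2.3) e^{-λ₁t}.
Decay rate: λ₁ = 4.15π²/2.3² ≈ 7.743.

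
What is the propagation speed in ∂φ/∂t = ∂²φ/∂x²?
Infinite. The heat equation is parabolic, not hyperbolic, so disturbances propagate instantly.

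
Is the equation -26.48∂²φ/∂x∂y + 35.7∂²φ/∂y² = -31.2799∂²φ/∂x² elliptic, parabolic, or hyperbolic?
Rewriting in standard form: 31.2799∂²φ/∂x² - 26.48∂²φ/∂x∂y + 35.7∂²φ/∂y² = 0. Computing B² - 4AC with A = 31.2799, B = -26.48, C = 35.7: discriminant = -3765.57932 (negative). Answer: elliptic.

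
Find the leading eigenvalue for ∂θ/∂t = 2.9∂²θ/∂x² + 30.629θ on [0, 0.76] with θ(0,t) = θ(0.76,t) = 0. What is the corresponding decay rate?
Eigenvalues: λₙ = 2.9n²π²/0.76² - 30.629.
First three modes:
  n=1: λ₁ = 2.9π²/0.76² - 30.629 ≈ 18.924
  n=2: λ₂ = 11.6π²/0.76² - 30.629 ≈ 167.583
  n=3: λ₃ = 26.1π²/0.76² - 30.629 ≈ 415.349
Since 2.9π²/0.76² ≈ 49.553 > 30.629, all λₙ > 0.
The n=1 mode decays slowest → dominates as t → ∞.
Asymptotic: θ ~ c₁ sin(πx/0.76) e^{-λ₁t} with decay rate λ₁ ≈ 18.924.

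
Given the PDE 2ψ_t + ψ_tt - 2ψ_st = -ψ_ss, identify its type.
Rewriting in standard form: ψ_ss - 2ψ_st + ψ_tt + 2ψ_t = 0. The second-order coefficients are A = 1, B = -2, C = 1. Since B² - 4AC = 0 = 0, this is a parabolic PDE.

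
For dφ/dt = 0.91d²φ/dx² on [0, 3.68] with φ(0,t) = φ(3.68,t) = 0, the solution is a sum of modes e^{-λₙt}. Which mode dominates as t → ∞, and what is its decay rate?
Eigenvalues: λₙ = 0.91n²π²/3.68².
First three modes:
  n=1: λ₁ = 0.91π²/3.68² ≈ 0.663
  n=2: λ₂ = 3.64π²/3.68² ≈ 2.653 (4× faster decay)
  n=3: λ₃ = 8.19π²/3.68² ≈ 5.969 (9× faster decay)
As t → ∞, higher modes decay exponentially faster. The n=1 mode dominates: φ ~ c₁ sin(πx/3.68) e^{-λ₁t}.
Decay rate: λ₁ = 0.91π²/3.68² ≈ 0.663.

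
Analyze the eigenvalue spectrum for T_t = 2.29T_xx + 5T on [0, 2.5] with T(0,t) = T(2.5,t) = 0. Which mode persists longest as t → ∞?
Eigenvalues: λₙ = 2.29n²π²/2.5² - 5.
First three modes:
  n=1: λ₁ = 2.29π²/2.5² - 5 ≈ -1.384
  n=2: λ₂ = 9.16π²/2.5² - 5 ≈ 9.465
  n=3: λ₃ = 20.61π²/2.5² - 5 ≈ 27.546
Since 2.29π²/2.5² ≈ 3.616 < 5, λ₁ < 0.
The n=1 mode grows fastest (−λₙ is largest for n=1) → dominates.
Asymptotic: T ~ c₁ sin(πx/2.5) e^{1.384t} (exponential growth at rate −λ₁ ≈ 1.384).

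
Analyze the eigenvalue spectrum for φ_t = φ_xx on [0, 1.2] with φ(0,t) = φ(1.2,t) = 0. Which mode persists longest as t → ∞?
Eigenvalues: λₙ = n²π²/1.2².
First three modes:
  n=1: λ₁ = π²/1.2² ≈ 6.854
  n=2: λ₂ = 4π²/1.2² ≈ 27.416 (4× faster decay)
  n=3: λ₃ = 9π²/1.2² ≈ 61.685 (9× faster decay)
As t → ∞, higher modes decay exponentially faster. The n=1 mode dominates: φ ~ c₁ sin(πx/1.2) e^{-λ₁t}.
Decay rate: λ₁ = π²/1.2² ≈ 6.854.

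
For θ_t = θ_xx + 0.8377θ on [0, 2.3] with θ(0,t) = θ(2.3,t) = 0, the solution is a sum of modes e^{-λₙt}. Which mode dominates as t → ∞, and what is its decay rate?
Eigenvalues: λₙ = n²π²/2.3² - 0.8377.
First three modes:
  n=1: λ₁ = π²/2.3² - 0.8377 ≈ 1.028
  n=2: λ₂ = 4π²/2.3² - 0.8377 ≈ 6.625
  n=3: λ₃ = 9π²/2.3² - 0.8377 ≈ 15.954
Since π²/2.3² ≈ 1.866 > 0.8377, all λₙ > 0.
The n=1 mode decays slowest → dominates as t → ∞.
Asymptotic: θ ~ c₁ sin(πx/2.3) e^{-λ₁t} with decay rate λ₁ ≈ 1.028.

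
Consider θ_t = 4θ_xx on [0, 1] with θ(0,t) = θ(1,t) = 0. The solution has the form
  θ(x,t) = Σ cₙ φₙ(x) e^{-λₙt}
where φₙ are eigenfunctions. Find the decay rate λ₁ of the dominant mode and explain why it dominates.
Eigenvalues: λₙ = 4n²π².
First three modes:
  n=1: λ₁ = 4π² ≈ 39.478
  n=2: λ₂ = 16π² ≈ 157.914 (4× faster decay)
  n=3: λ₃ = 36π² ≈ 355.306 (9× faster decay)
As t → ∞, higher modes decay exponentially faster. The n=1 mode dominates: θ ~ c₁ sin(πx) e^{-λ₁t}.
Decay rate: λ₁ = 4π² ≈ 39.478.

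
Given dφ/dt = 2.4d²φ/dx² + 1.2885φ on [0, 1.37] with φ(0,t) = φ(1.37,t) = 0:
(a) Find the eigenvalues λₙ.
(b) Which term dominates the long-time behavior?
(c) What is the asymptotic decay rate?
Eigenvalues: λₙ = 2.4n²π²/1.37² - 1.2885.
First three modes:
  n=1: λ₁ = 2.4π²/1.37² - 1.2885 ≈ 11.332
  n=2: λ₂ = 9.6π²/1.37² - 1.2885 ≈ 49.193
  n=3: λ₃ = 21.6π²/1.37² - 1.2885 ≈ 112.294
Since 2.4π²/1.37² ≈ 12.62 > 1.2885, all λₙ > 0.
The n=1 mode decays slowest → dominates as t → ∞.
Asymptotic: φ ~ c₁ sin(πx/1.37) e^{-λ₁t} with decay rate λ₁ ≈ 11.332.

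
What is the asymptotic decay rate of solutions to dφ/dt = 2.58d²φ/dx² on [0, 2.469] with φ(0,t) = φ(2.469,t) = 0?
Eigenvalues: λₙ = 2.58n²π²/2.469².
First three modes:
  n=1: λ₁ = 2.58π²/2.469² ≈ 4.177
  n=2: λ₂ = 10.32π²/2.469² ≈ 16.708 (4× faster decay)
  n=3: λ₃ = 23.22π²/2.469² ≈ 37.594 (9× faster decay)
As t → ∞, higher modes decay exponentially faster. The n=1 mode dominates: φ ~ c₁ sin(πx/2.469) e^{-λ₁t}.
Decay rate: λ₁ = 2.58π²/2.469² ≈ 4.177.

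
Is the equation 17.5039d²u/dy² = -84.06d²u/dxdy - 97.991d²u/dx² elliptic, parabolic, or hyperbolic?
Rewriting in standard form: 97.991d²u/dx² + 84.06d²u/dxdy + 17.5039d²u/dy² = 0. Computing B² - 4AC with A = 97.991, B = 84.06, C = 17.5039: discriminant = 205.1849404 (positive). Answer: hyperbolic.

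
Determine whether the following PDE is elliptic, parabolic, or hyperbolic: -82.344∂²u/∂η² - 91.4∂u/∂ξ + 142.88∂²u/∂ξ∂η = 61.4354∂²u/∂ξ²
Rewriting in standard form: -61.4354∂²u/∂ξ² + 142.88∂²u/∂ξ∂η - 82.344∂²u/∂η² - 91.4∂u/∂ξ = 0. Coefficients: A = -61.4354, B = 142.88, C = -82.344. B² - 4AC = 179.3480896, which is positive, so the equation is hyperbolic.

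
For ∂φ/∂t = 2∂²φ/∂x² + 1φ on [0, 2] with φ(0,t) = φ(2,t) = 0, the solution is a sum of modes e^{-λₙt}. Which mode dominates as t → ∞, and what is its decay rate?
Eigenvalues: λₙ = 2n²π²/2² - 1.
First three modes:
  n=1: λ₁ = 2π²/2² - 1 ≈ 3.935
  n=2: λ₂ = 8π²/2² - 1 ≈ 18.739
  n=3: λ₃ = 18π²/2² - 1 ≈ 43.413
Since 2π²/2² ≈ 4.935 > 1, all λₙ > 0.
The n=1 mode decays slowest → dominates as t → ∞.
Asymptotic: φ ~ c₁ sin(πx/2) e^{-λ₁t} with decay rate λ₁ ≈ 3.935.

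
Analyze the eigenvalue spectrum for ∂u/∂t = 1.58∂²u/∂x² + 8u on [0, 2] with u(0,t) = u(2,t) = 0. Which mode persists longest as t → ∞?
Eigenvalues: λₙ = 1.58n²π²/2² - 8.
First three modes:
  n=1: λ₁ = 1.58π²/2² - 8 ≈ -4.102
  n=2: λ₂ = 6.32π²/2² - 8 ≈ 7.594
  n=3: λ₃ = 14.22π²/2² - 8 ≈ 27.086
Since 1.58π²/2² ≈ 3.898 < 8, λ₁ < 0.
The n=1 mode grows fastest (−λₙ is largest for n=1) → dominates.
Asymptotic: u ~ c₁ sin(πx/2) e^{4.102t} (exponential growth at rate −λ₁ ≈ 4.102).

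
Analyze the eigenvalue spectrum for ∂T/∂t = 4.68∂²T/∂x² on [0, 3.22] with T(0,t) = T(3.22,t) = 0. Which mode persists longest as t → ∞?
Eigenvalues: λₙ = 4.68n²π²/3.22².
First three modes:
  n=1: λ₁ = 4.68π²/3.22² ≈ 4.455
  n=2: λ₂ = 18.72π²/3.22² ≈ 17.819 (4× faster decay)
  n=3: λ₃ = 42.12π²/3.22² ≈ 40.094 (9× faster decay)
As t → ∞, higher modes decay exponentially faster. The n=1 mode dominates: T ~ c₁ sin(πx/3.22) e^{-λ₁t}.
Decay rate: λ₁ = 4.68π²/3.22² ≈ 4.455.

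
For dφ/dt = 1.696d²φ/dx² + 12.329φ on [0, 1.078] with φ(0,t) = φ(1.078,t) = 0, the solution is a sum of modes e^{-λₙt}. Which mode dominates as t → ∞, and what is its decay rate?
Eigenvalues: λₙ = 1.696n²π²/1.078² - 12.329.
First three modes:
  n=1: λ₁ = 1.696π²/1.078² - 12.329 ≈ 2.075
  n=2: λ₂ = 6.784π²/1.078² - 12.329 ≈ 45.288
  n=3: λ₃ = 15.264π²/1.078² - 12.329 ≈ 117.308
Since 1.696π²/1.078² ≈ 14.404 > 12.329, all λₙ > 0.
The n=1 mode decays slowest → dominates as t → ∞.
Asymptotic: φ ~ c₁ sin(πx/1.078) e^{-λ₁t} with decay rate λ₁ ≈ 2.075.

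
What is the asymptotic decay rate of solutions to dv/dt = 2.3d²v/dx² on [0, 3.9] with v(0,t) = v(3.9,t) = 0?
Eigenvalues: λₙ = 2.3n²π²/3.9².
First three modes:
  n=1: λ₁ = 2.3π²/3.9² ≈ 1.492
  n=2: λ₂ = 9.2π²/3.9² ≈ 5.97 (4× faster decay)
  n=3: λ₃ = 20.7π²/3.9² ≈ 13.432 (9× faster decay)
As t → ∞, higher modes decay exponentially faster. The n=1 mode dominates: v ~ c₁ sin(πx/3.9) e^{-λ₁t}.
Decay rate: λ₁ = 2.3π²/3.9² ≈ 1.492.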